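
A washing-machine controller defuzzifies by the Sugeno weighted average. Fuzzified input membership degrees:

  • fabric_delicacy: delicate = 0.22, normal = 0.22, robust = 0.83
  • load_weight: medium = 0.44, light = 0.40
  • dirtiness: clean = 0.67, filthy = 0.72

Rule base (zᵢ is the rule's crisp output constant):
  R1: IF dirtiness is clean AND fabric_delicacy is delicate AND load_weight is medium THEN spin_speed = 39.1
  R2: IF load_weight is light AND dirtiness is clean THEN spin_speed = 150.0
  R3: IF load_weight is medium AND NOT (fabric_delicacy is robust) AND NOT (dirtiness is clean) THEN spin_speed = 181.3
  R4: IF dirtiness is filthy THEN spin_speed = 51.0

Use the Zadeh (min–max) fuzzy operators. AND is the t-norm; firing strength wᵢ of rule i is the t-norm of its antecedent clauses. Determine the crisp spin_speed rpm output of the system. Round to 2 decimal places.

R1 (z=39.1): clean=0.67, delicate=0.22, medium=0.44; AND[min(a, b)] → w = 0.22
R2 (z=150.0): light=0.40, clean=0.67; AND[min(a, b)] → w = 0.40
R3 (z=181.3): medium=0.44, ¬robust=1−0.83=0.17, ¬clean=1−0.67=0.33; AND[min(a, b)] → w = 0.17
R4 (z=51.0): filthy=0.72 → w = 0.72
Weighted average = (0.22·39.1 + 0.40·150.0 + 0.17·181.3 + 0.72·51.0) / (0.22 + 0.40 + 0.17 + 0.72)
  = 136.1430 / 1.5100 = 90.16

90.16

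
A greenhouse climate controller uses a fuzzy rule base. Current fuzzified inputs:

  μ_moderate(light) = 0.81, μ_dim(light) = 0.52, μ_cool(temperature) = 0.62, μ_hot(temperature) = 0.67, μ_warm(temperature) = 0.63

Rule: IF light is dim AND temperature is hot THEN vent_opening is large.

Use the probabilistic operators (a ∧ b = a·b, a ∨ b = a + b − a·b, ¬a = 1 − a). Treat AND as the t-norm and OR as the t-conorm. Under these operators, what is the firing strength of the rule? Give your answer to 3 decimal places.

0.348

firing strength: dim=0.52, hot=0.67; AND[a·b] → w = 0.3484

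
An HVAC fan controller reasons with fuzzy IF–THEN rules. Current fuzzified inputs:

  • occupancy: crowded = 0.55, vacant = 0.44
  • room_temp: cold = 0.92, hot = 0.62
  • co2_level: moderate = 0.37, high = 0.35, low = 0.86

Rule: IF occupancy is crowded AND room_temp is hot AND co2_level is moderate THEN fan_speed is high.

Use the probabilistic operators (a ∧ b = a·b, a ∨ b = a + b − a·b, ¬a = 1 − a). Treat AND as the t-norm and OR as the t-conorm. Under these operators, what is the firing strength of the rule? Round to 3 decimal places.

firing strength: crowded=0.55, hot=0.62, moderate=0.37; AND[a·b] → w = 0.1262

0.126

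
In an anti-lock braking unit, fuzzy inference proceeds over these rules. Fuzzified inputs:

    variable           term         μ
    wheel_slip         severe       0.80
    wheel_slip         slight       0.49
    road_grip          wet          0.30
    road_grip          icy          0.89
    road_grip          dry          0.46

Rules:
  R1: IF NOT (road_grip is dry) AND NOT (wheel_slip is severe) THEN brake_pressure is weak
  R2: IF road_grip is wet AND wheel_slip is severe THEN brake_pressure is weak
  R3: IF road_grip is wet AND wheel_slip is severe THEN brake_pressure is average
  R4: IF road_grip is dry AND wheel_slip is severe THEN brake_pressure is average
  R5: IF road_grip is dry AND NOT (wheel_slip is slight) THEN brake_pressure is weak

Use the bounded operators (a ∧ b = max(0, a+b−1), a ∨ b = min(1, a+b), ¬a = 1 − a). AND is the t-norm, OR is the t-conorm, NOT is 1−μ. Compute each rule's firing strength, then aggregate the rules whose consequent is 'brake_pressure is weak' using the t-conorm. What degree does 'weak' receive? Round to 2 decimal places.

R1: ¬dry=1−0.46=0.54, ¬severe=1−0.80=0.20; AND[max(0, a+b−1)] → w = 0.00
R2: wet=0.30, severe=0.80; AND[max(0, a+b−1)] → w = 0.10
R3: wet=0.30, severe=0.80; AND[max(0, a+b−1)] → w = 0.10
R4: dry=0.46, severe=0.80; AND[max(0, a+b−1)] → w = 0.26
R5: dry=0.46, ¬slight=1−0.49=0.51; AND[max(0, a+b−1)] → w = 0.00
Rules with consequent 'weak': {R1, R2, R5} → strengths 0.00, 0.10, 0.00
Aggregate via t-conorm [min(1, a+b)]: 0.10

0.10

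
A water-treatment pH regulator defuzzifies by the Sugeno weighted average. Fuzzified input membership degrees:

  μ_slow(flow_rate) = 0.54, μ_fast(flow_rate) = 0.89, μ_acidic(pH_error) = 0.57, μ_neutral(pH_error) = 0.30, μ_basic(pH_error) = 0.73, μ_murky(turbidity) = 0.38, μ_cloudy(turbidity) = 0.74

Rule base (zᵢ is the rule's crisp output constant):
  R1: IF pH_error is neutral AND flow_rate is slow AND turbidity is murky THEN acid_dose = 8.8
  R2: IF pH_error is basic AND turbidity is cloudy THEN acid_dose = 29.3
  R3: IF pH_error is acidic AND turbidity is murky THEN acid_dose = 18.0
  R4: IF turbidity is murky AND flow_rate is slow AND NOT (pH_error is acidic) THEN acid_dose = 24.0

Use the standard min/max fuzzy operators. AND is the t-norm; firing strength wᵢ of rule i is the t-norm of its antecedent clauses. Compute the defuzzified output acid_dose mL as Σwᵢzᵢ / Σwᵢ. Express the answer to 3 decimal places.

R1 (z=8.8): neutral=0.30, slow=0.54, murky=0.38; AND[min(a, b)] → w = 0.30
R2 (z=29.3): basic=0.73, cloudy=0.74; AND[min(a, b)] → w = 0.73
R3 (z=18.0): acidic=0.57, murky=0.38; AND[min(a, b)] → w = 0.38
R4 (z=24.0): murky=0.38, slow=0.54, ¬acidic=1−0.57=0.43; AND[min(a, b)] → w = 0.38
Weighted average = (0.30·8.8 + 0.73·29.3 + 0.38·18.0 + 0.38·24.0) / (0.30 + 0.73 + 0.38 + 0.38)
  = 39.9890 / 1.7900 = 22.340

22.340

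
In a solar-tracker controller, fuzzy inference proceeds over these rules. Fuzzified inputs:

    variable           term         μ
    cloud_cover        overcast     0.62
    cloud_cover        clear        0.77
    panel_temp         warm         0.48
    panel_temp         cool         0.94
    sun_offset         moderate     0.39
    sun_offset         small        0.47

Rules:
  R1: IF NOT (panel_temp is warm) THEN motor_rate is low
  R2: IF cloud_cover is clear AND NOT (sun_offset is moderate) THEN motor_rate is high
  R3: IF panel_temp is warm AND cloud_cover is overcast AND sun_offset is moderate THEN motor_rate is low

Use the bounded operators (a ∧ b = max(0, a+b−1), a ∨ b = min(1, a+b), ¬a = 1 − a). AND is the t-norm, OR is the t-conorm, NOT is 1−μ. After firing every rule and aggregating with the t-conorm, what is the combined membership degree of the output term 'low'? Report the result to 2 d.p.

R1: ¬warm=1−0.48=0.52 → w = 0.52
R2: clear=0.77, ¬moderate=1−0.39=0.61; AND[max(0, a+b−1)] → w = 0.38
R3: warm=0.48, overcast=0.62, moderate=0.39; AND[max(0, a+b−1)] → w = 0.00
Rules with consequent 'low': {R1, R3} → strengths 0.52, 0.00
Aggregate via t-conorm [min(1, a+b)]: 0.52

0.52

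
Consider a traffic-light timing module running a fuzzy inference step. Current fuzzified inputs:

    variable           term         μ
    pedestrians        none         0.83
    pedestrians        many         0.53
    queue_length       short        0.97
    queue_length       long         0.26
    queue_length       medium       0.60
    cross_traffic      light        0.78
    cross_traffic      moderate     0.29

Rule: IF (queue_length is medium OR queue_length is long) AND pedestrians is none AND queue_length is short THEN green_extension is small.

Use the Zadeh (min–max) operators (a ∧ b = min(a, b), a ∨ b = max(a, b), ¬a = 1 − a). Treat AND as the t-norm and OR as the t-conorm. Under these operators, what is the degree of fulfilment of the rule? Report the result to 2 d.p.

0.60

firing strength: (medium=0.60 OR long=0.26) = 0.60; AND[min(a, b)] with none=0.83, short=0.97 → w = 0.60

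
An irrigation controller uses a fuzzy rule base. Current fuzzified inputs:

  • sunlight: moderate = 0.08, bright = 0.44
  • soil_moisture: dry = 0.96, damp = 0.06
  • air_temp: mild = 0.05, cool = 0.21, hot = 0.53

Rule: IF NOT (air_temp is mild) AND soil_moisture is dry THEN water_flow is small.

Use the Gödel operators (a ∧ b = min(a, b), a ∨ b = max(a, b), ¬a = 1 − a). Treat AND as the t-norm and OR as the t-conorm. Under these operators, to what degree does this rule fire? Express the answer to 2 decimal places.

firing strength: ¬mild=1−0.05=0.95, dry=0.96; AND[min(a, b)] → w = 0.95

0.95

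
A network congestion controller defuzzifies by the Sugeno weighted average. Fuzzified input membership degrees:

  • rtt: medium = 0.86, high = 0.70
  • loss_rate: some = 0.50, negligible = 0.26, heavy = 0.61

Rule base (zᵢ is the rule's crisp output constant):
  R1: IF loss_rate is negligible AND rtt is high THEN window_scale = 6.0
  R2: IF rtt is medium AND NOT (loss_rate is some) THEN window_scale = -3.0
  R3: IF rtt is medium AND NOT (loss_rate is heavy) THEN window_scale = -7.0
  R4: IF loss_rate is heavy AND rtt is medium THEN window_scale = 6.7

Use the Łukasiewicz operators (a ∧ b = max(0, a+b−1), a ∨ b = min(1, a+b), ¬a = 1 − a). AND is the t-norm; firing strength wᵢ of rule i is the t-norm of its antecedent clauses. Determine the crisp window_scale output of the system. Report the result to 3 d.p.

0.295

R1 (z=6.0): negligible=0.26, high=0.70; AND[max(0, a+b−1)] → w = 0.00
R2 (z=-3.0): medium=0.86, ¬some=1−0.50=0.50; AND[max(0, a+b−1)] → w = 0.36
R3 (z=-7.0): medium=0.86, ¬heavy=1−0.61=0.39; AND[max(0, a+b−1)] → w = 0.25
R4 (z=6.7): heavy=0.61, medium=0.86; AND[max(0, a+b−1)] → w = 0.47
Weighted average = (0.00·6.0 + 0.36·-3.0 + 0.25·-7.0 + 0.47·6.7) / (0.00 + 0.36 + 0.25 + 0.47)
  = 0.3190 / 1.0800 = 0.295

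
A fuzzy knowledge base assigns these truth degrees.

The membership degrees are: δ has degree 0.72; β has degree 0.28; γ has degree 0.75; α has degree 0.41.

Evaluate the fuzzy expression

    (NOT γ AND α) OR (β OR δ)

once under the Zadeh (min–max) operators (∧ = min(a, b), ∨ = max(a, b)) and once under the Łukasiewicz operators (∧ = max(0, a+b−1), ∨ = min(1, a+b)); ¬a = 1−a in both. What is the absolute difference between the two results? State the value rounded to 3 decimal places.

Under Zadeh (min–max):
  NOT γ = 1 − 0.75 = 0.25
  NOT γ AND α = min(a, b) on (0.25, 0.41) = 0.25
  β OR δ = max(a, b) on (0.28, 0.72) = 0.72
  (NOT γ AND α) OR (β OR δ) = max(a, b) on (0.25, 0.72) = 0.72
  → value = 0.7200
Under Łukasiewicz:
  NOT γ = 1 − 0.75 = 0.25
  NOT γ AND α = max(0, a+b−1) on (0.25, 0.41) = 0.00
  β OR δ = min(1, a+b) on (0.28, 0.72) = 1.00
  (NOT γ AND α) OR (β OR δ) = min(1, a+b) on (0.00, 1.00) = 1.00
  → value = 1.0000
|0.7200 − 1.0000| = 0.280

0.280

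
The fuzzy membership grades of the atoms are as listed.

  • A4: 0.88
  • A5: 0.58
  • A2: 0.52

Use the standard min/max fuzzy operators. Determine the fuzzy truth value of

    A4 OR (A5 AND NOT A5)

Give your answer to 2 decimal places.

NOT A5 = 1 − 0.58 = 0.42
A5 AND NOT A5 = min(a, b) on (0.58, 0.42) = 0.42
A4 OR (A5 AND NOT A5) = max(a, b) on (0.88, 0.42) = 0.88

0.88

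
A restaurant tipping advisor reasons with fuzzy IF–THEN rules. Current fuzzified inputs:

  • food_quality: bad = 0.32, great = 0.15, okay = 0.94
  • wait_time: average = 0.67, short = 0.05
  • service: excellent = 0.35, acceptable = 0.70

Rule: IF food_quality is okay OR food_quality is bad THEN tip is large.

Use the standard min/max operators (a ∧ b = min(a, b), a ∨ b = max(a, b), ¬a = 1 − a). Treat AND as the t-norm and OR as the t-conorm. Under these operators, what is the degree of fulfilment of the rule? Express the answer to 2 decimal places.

0.94

firing strength: okay=0.94, bad=0.32; OR[max(a, b)] → w = 0.94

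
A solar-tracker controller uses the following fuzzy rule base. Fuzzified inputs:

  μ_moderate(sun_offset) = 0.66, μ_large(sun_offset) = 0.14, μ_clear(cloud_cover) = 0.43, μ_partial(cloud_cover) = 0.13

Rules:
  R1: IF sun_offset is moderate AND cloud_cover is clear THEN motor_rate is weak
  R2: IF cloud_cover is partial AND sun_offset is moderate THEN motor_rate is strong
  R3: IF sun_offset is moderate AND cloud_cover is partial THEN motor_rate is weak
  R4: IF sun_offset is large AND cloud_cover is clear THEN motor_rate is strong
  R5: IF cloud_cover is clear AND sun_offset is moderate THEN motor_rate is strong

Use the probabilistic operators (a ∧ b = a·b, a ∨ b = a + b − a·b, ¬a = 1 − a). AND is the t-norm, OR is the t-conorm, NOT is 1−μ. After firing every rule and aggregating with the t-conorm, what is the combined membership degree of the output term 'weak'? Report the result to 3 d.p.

0.345

R1: moderate=0.66, clear=0.43; AND[a·b] → w = 0.2838
R2: partial=0.13, moderate=0.66; AND[a·b] → w = 0.0858
R3: moderate=0.66, partial=0.13; AND[a·b] → w = 0.0858
R4: large=0.14, clear=0.43; AND[a·b] → w = 0.0602
R5: clear=0.43, moderate=0.66; AND[a·b] → w = 0.2838
Rules with consequent 'weak': {R1, R3} → strengths 0.2838, 0.0858
Aggregate via t-conorm [a + b − a·b]: 0.3452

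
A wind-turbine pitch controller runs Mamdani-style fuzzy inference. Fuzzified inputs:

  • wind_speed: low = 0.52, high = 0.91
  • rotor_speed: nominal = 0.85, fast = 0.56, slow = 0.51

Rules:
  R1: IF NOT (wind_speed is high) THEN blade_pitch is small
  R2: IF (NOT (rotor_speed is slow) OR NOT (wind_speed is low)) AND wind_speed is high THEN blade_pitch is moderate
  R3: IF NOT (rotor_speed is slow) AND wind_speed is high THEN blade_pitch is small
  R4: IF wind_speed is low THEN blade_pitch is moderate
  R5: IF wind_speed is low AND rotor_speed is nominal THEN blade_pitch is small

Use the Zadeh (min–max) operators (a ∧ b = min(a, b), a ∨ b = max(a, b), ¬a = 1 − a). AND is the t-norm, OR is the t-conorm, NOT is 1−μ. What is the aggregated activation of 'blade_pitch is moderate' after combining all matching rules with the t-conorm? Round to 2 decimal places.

R1: ¬high=1−0.91=0.09 → w = 0.09
R2: (¬slow=1−0.51=0.49 OR ¬low=1−0.52=0.48) = 0.49; AND[min(a, b)] with high=0.91 → w = 0.49
R3: ¬slow=1−0.51=0.49, high=0.91; AND[min(a, b)] → w = 0.49
R4: low=0.52 → w = 0.52
R5: low=0.52, nominal=0.85; AND[min(a, b)] → w = 0.52
Rules with consequent 'moderate': {R2, R4} → strengths 0.49, 0.52
Aggregate via t-conorm [max(a, b)]: 0.52

0.52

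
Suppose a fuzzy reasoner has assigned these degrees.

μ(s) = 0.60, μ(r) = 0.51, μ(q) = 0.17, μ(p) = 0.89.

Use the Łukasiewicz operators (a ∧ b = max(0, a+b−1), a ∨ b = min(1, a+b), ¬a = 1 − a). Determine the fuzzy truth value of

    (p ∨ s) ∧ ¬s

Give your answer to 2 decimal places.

p ∨ s = min(1, a+b) on (0.89, 0.60) = 1.00
¬s = 1 − 0.60 = 0.40
(p ∨ s) ∧ ¬s = max(0, a+b−1) on (1.00, 0.40) = 0.40

0.40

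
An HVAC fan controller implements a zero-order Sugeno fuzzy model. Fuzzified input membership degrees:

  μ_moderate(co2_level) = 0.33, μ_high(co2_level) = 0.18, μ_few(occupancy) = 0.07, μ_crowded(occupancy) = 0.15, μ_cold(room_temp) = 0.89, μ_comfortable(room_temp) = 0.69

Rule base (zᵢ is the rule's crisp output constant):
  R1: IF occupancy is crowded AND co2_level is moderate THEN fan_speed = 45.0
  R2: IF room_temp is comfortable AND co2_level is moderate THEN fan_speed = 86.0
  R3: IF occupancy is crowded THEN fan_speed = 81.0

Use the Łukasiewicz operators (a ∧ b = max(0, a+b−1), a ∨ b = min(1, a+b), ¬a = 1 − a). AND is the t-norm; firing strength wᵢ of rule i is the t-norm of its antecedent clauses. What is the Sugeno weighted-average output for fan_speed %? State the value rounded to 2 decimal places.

R1 (z=45.0): crowded=0.15, moderate=0.33; AND[max(0, a+b−1)] → w = 0.00
R2 (z=86.0): comfortable=0.69, moderate=0.33; AND[max(0, a+b−1)] → w = 0.02
R3 (z=81.0): crowded=0.15 → w = 0.15
Weighted average = (0.00·45.0 + 0.02·86.0 + 0.15·81.0) / (0.00 + 0.02 + 0.15)
  = 13.8700 / 0.1700 = 81.59

81.59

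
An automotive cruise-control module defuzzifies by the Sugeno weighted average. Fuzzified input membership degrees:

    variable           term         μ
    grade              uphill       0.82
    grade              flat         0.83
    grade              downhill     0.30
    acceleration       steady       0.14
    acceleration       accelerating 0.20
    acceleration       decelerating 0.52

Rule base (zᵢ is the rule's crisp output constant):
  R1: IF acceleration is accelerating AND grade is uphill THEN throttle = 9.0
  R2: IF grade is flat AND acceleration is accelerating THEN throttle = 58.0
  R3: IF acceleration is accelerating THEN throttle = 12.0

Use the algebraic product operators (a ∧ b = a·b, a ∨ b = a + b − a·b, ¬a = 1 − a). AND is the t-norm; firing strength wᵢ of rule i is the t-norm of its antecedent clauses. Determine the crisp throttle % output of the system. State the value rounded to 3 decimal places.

R1 (z=9.0): accelerating=0.20, uphill=0.82; AND[a·b] → w = 0.1640
R2 (z=58.0): flat=0.83, accelerating=0.20; AND[a·b] → w = 0.1660
R3 (z=12.0): accelerating=0.20 → w = 0.2000
Weighted average = (0.1640·9.0 + 0.1660·58.0 + 0.2000·12.0) / (0.1640 + 0.1660 + 0.2000)
  = 13.5040 / 0.5300 = 25.479

25.479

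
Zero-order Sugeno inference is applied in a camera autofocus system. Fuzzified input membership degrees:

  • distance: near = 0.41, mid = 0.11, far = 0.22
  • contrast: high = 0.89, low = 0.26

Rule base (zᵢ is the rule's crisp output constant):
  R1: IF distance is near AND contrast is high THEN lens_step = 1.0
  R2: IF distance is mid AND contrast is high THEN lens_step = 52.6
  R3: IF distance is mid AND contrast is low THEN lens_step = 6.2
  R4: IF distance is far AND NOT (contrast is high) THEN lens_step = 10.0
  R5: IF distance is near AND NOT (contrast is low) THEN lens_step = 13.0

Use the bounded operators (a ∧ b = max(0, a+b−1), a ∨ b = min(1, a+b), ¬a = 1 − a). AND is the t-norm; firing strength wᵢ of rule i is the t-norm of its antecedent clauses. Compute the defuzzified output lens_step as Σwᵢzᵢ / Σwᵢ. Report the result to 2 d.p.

5.00

R1 (z=1.0): near=0.41, high=0.89; AND[max(0, a+b−1)] → w = 0.30
R2 (z=52.6): mid=0.11, high=0.89; AND[max(0, a+b−1)] → w = 0.00
R3 (z=6.2): mid=0.11, low=0.26; AND[max(0, a+b−1)] → w = 0.00
R4 (z=10.0): far=0.22, ¬high=1−0.89=0.11; AND[max(0, a+b−1)] → w = 0.00
R5 (z=13.0): near=0.41, ¬low=1−0.26=0.74; AND[max(0, a+b−1)] → w = 0.15
Weighted average = (0.30·1.0 + 0.00·52.6 + 0.00·6.2 + 0.00·10.0 + 0.15·13.0) / (0.30 + 0.00 + 0.00 + 0.00 + 0.15)
  = 2.2500 / 0.4500 = 5.00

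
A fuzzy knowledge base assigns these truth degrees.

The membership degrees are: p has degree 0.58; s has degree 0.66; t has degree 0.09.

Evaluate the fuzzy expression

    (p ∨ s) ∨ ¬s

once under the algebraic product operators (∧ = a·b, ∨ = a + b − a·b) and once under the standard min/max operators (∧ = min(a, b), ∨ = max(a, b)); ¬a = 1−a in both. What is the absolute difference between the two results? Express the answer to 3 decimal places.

0.246

Under algebraic product:
  p ∨ s = a + b − a·b on (0.5800, 0.6600) = 0.8572
  ¬s = 1 − 0.6600 = 0.3400
  (p ∨ s) ∨ ¬s = a + b − a·b on (0.8572, 0.3400) = 0.9058
  → value = 0.9058
Under standard min/max:
  p ∨ s = max(a, b) on (0.58, 0.66) = 0.66
  ¬s = 1 − 0.66 = 0.34
  (p ∨ s) ∨ ¬s = max(a, b) on (0.66, 0.34) = 0.66
  → value = 0.6600
|0.9058 − 0.6600| = 0.246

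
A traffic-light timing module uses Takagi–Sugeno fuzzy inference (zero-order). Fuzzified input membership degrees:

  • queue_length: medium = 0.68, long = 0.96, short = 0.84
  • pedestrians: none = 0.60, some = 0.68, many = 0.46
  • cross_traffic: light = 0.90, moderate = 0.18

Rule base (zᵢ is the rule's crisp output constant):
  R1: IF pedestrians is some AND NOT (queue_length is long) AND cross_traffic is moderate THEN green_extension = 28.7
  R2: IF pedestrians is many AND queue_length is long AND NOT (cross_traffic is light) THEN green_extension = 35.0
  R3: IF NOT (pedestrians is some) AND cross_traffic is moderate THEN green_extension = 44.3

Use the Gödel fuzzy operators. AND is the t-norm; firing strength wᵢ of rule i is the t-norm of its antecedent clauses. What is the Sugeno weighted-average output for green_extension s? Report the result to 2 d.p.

R1 (z=28.7): some=0.68, ¬long=1−0.96=0.04, moderate=0.18; AND[min(a, b)] → w = 0.04
R2 (z=35.0): many=0.46, long=0.96, ¬light=1−0.90=0.10; AND[min(a, b)] → w = 0.10
R3 (z=44.3): ¬some=1−0.68=0.32, moderate=0.18; AND[min(a, b)] → w = 0.18
Weighted average = (0.04·28.7 + 0.10·35.0 + 0.18·44.3) / (0.04 + 0.10 + 0.18)
  = 12.6220 / 0.3200 = 39.44

39.44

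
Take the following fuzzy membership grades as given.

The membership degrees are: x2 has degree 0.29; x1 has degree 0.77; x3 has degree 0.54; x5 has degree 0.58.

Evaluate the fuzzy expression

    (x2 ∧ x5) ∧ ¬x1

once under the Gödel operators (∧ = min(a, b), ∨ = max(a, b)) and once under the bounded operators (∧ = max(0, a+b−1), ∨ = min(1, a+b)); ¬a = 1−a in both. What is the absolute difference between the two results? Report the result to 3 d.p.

Under Gödel:
  x2 ∧ x5 = min(a, b) on (0.29, 0.58) = 0.29
  ¬x1 = 1 − 0.77 = 0.23
  (x2 ∧ x5) ∧ ¬x1 = min(a, b) on (0.29, 0.23) = 0.23
  → value = 0.2300
Under bounded:
  x2 ∧ x5 = max(0, a+b−1) on (0.29, 0.58) = 0.00
  ¬x1 = 1 − 0.77 = 0.23
  (x2 ∧ x5) ∧ ¬x1 = max(0, a+b−1) on (0.00, 0.23) = 0.00
  → value = 0.0000
|0.2300 − 0.0000| = 0.230

0.230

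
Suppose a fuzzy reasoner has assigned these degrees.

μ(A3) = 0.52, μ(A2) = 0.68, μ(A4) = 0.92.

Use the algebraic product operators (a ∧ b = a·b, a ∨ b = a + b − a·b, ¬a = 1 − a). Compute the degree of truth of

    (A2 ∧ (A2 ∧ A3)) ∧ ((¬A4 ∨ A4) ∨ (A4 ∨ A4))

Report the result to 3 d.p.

0.240

A2 ∧ A3 = a·b on (0.6800, 0.5200) = 0.3536
A2 ∧ (A2 ∧ A3) = a·b on (0.6800, 0.3536) = 0.2404
¬A4 = 1 − 0.9200 = 0.0800
¬A4 ∨ A4 = a + b − a·b on (0.0800, 0.9200) = 0.9264
A4 ∨ A4 = a + b − a·b on (0.9200, 0.9200) = 0.9936
(¬A4 ∨ A4) ∨ (A4 ∨ A4) = a + b − a·b on (0.9264, 0.9936) = 0.9995
(A2 ∧ (A2 ∧ A3)) ∧ ((¬A4 ∨ A4) ∨ (A4 ∨ A4)) = a·b on (0.2404, 0.9995) = 0.2403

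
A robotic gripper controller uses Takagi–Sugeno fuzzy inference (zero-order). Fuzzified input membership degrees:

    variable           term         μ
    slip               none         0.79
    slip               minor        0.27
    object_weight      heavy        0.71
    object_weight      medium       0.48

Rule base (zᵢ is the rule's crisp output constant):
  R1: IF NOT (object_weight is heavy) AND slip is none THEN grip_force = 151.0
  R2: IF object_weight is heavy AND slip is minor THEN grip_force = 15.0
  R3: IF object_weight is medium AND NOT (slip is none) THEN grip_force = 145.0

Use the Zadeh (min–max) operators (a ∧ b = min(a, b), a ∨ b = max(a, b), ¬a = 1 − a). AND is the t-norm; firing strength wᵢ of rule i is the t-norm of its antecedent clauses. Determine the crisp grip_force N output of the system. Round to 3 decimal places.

101.675

R1 (z=151.0): ¬heavy=1−0.71=0.29, none=0.79; AND[min(a, b)] → w = 0.29
R2 (z=15.0): heavy=0.71, minor=0.27; AND[min(a, b)] → w = 0.27
R3 (z=145.0): medium=0.48, ¬none=1−0.79=0.21; AND[min(a, b)] → w = 0.21
Weighted average = (0.29·151.0 + 0.27·15.0 + 0.21·145.0) / (0.29 + 0.27 + 0.21)
  = 78.2900 / 0.7700 = 101.675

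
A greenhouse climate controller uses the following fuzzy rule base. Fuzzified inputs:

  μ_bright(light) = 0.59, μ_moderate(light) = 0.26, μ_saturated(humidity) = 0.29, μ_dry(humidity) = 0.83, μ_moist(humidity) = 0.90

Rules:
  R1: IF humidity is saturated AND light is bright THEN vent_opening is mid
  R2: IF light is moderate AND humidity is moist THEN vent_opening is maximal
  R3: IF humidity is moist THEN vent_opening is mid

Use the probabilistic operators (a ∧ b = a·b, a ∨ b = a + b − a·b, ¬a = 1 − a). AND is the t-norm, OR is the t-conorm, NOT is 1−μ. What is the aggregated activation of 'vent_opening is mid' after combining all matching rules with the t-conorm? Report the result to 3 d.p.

R1: saturated=0.29, bright=0.59; AND[a·b] → w = 0.1711
R2: moderate=0.26, moist=0.90; AND[a·b] → w = 0.2340
R3: moist=0.90 → w = 0.9000
Rules with consequent 'mid': {R1, R3} → strengths 0.1711, 0.9000
Aggregate via t-conorm [a + b − a·b]: 0.9171

0.917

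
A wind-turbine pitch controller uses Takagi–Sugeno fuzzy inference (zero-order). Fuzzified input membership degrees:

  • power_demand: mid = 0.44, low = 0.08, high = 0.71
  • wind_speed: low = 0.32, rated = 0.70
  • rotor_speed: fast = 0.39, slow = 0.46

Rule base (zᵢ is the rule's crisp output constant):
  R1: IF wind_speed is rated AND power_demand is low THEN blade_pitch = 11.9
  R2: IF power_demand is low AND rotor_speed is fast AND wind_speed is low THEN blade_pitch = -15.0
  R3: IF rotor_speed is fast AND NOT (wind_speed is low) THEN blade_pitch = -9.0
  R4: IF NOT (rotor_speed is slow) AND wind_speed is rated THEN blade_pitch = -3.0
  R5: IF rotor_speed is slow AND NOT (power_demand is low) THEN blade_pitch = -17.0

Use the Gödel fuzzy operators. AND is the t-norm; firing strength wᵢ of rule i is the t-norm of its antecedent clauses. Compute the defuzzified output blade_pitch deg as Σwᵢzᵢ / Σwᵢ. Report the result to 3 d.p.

R1 (z=11.9): rated=0.70, low=0.08; AND[min(a, b)] → w = 0.08
R2 (z=-15.0): low=0.08, fast=0.39, low=0.32; AND[min(a, b)] → w = 0.08
R3 (z=-9.0): fast=0.39, ¬low=1−0.32=0.68; AND[min(a, b)] → w = 0.39
R4 (z=-3.0): ¬slow=1−0.46=0.54, rated=0.70; AND[min(a, b)] → w = 0.54
R5 (z=-17.0): slow=0.46, ¬low=1−0.08=0.92; AND[min(a, b)] → w = 0.46
Weighted average = (0.08·11.9 + 0.08·-15.0 + 0.39·-9.0 + 0.54·-3.0 + 0.46·-17.0) / (0.08 + 0.08 + 0.39 + 0.54 + 0.46)
  = -13.1980 / 1.5500 = -8.515

-8.515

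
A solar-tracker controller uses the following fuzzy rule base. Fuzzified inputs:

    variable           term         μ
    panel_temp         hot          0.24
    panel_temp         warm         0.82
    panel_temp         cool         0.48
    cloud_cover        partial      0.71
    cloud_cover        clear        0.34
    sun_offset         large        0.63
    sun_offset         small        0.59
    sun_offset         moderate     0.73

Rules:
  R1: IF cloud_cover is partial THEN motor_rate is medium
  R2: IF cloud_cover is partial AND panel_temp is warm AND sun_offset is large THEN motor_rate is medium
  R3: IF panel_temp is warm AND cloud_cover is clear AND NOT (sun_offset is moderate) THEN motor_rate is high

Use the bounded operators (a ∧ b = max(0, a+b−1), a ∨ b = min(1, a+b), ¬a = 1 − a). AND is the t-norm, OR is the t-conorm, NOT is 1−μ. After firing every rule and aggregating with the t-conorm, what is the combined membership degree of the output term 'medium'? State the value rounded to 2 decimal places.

0.87

R1: partial=0.71 → w = 0.71
R2: partial=0.71, warm=0.82, large=0.63; AND[max(0, a+b−1)] → w = 0.16
R3: warm=0.82, clear=0.34, ¬moderate=1−0.73=0.27; AND[max(0, a+b−1)] → w = 0.00
Rules with consequent 'medium': {R1, R2} → strengths 0.71, 0.16
Aggregate via t-conorm [min(1, a+b)]: 0.87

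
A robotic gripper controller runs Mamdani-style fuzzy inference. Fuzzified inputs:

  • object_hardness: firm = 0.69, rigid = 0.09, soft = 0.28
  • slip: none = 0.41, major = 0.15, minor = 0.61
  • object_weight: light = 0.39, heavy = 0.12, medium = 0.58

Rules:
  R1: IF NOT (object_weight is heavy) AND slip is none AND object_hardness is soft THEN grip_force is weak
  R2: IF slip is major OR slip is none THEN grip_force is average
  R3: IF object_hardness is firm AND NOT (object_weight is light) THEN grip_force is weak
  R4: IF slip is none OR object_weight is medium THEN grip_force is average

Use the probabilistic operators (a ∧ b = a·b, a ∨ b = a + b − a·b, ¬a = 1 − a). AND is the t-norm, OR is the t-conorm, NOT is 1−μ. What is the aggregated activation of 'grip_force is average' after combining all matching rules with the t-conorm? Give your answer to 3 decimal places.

R1: ¬heavy=1−0.12=0.88, none=0.41, soft=0.28; AND[a·b] → w = 0.1010
R2: major=0.15, none=0.41; OR[a + b − a·b] → w = 0.4985
R3: firm=0.69, ¬light=1−0.39=0.61; AND[a·b] → w = 0.4209
R4: none=0.41, medium=0.58; OR[a + b − a·b] → w = 0.7522
Rules with consequent 'average': {R2, R4} → strengths 0.4985, 0.7522
Aggregate via t-conorm [a + b − a·b]: 0.8757

0.876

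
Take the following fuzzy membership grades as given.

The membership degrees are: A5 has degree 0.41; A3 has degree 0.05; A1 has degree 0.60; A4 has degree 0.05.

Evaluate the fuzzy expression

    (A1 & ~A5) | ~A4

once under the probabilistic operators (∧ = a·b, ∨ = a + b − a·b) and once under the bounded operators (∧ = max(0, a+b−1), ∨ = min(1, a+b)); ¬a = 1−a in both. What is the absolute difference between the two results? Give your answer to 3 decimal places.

0.032

Under probabilistic:
  ~A5 = 1 − 0.4100 = 0.5900
  A1 & ~A5 = a·b on (0.6000, 0.5900) = 0.3540
  ~A4 = 1 − 0.0500 = 0.9500
  (A1 & ~A5) | ~A4 = a + b − a·b on (0.3540, 0.9500) = 0.9677
  → value = 0.9677
Under bounded:
  ~A5 = 1 − 0.41 = 0.59
  A1 & ~A5 = max(0, a+b−1) on (0.60, 0.59) = 0.19
  ~A4 = 1 − 0.05 = 0.95
  (A1 & ~A5) | ~A4 = min(1, a+b) on (0.19, 0.95) = 1.00
  → value = 1.0000
|0.9677 − 1.0000| = 0.032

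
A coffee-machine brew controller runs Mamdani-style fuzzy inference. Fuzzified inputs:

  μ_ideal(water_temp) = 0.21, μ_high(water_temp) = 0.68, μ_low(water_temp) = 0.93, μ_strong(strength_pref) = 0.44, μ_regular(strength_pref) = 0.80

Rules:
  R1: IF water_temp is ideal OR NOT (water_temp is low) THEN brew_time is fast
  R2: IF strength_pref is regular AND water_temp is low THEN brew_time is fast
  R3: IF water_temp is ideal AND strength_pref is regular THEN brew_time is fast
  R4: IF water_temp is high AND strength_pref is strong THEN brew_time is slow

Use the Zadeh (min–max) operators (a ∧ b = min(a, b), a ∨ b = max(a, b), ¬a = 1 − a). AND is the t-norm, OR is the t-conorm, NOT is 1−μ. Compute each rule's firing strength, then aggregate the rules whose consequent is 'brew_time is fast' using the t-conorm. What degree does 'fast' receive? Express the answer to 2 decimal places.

R1: ideal=0.21, ¬low=1−0.93=0.07; OR[max(a, b)] → w = 0.21
R2: regular=0.80, low=0.93; AND[min(a, b)] → w = 0.80
R3: ideal=0.21, regular=0.80; AND[min(a, b)] → w = 0.21
R4: high=0.68, strong=0.44; AND[min(a, b)] → w = 0.44
Rules with consequent 'fast': {R1, R2, R3} → strengths 0.21, 0.80, 0.21
Aggregate via t-conorm [max(a, b)]: 0.80

0.80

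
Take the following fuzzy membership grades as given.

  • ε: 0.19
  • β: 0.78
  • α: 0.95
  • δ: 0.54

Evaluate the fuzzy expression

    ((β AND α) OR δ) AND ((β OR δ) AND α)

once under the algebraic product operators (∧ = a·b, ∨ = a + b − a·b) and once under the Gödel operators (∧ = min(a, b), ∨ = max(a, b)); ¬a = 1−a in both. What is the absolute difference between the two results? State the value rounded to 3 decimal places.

0.028

Under algebraic product:
  β AND α = a·b on (0.7800, 0.9500) = 0.7410
  (β AND α) OR δ = a + b − a·b on (0.7410, 0.5400) = 0.8809
  β OR δ = a + b − a·b on (0.7800, 0.5400) = 0.8988
  (β OR δ) AND α = a·b on (0.8988, 0.9500) = 0.8539
  ((β AND α) OR δ) AND ((β OR δ) AND α) = a·b on (0.8809, 0.8539) = 0.7521
  → value = 0.7521
Under Gödel:
  β AND α = min(a, b) on (0.78, 0.95) = 0.78
  (β AND α) OR δ = max(a, b) on (0.78, 0.54) = 0.78
  β OR δ = max(a, b) on (0.78, 0.54) = 0.78
  (β OR δ) AND α = min(a, b) on (0.78, 0.95) = 0.78
  ((β AND α) OR δ) AND ((β OR δ) AND α) = min(a, b) on (0.78, 0.78) = 0.78
  → value = 0.7800
|0.7521 − 0.7800| = 0.028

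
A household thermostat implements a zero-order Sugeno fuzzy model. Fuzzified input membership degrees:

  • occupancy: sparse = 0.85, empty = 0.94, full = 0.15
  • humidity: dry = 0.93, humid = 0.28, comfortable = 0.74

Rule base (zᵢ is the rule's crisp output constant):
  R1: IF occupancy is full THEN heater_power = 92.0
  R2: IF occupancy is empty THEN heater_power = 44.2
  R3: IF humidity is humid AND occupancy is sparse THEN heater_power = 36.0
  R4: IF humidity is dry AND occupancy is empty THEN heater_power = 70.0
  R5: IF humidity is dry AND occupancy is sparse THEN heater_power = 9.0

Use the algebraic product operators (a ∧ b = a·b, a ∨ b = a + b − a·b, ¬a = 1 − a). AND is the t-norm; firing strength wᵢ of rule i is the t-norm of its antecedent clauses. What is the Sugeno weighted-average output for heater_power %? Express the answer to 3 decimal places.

R1 (z=92.0): full=0.15 → w = 0.1500
R2 (z=44.2): empty=0.94 → w = 0.9400
R3 (z=36.0): humid=0.28, sparse=0.85; AND[a·b] → w = 0.2380
R4 (z=70.0): dry=0.93, empty=0.94; AND[a·b] → w = 0.8742
R5 (z=9.0): dry=0.93, sparse=0.85; AND[a·b] → w = 0.7905
Weighted average = (0.1500·92.0 + 0.9400·44.2 + 0.2380·36.0 + 0.8742·70.0 + 0.7905·9.0) / (0.1500 + 0.9400 + 0.2380 + 0.8742 + 0.7905)
  = 132.2245 / 2.9927 = 44.182

44.182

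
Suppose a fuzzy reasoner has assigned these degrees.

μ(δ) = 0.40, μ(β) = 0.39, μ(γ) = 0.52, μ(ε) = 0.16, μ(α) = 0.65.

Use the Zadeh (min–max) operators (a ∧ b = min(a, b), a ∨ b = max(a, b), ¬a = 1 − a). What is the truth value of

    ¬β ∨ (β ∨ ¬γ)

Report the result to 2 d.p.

0.61

¬β = 1 − 0.39 = 0.61
¬γ = 1 − 0.52 = 0.48
β ∨ ¬γ = max(a, b) on (0.39, 0.48) = 0.48
¬β ∨ (β ∨ ¬γ) = max(a, b) on (0.61, 0.48) = 0.61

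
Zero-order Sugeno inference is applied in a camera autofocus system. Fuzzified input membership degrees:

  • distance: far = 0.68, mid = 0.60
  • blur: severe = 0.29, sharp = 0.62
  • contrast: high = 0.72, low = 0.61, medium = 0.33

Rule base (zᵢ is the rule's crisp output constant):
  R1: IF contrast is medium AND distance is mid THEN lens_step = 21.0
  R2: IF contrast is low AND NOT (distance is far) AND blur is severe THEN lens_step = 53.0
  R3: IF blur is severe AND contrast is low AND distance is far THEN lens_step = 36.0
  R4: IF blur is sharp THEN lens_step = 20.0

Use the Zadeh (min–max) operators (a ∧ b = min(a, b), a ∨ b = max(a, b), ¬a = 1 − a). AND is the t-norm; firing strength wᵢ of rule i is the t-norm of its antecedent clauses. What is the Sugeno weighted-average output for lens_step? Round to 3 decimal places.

R1 (z=21.0): medium=0.33, mid=0.60; AND[min(a, b)] → w = 0.33
R2 (z=53.0): low=0.61, ¬far=1−0.68=0.32, severe=0.29; AND[min(a, b)] → w = 0.29
R3 (z=36.0): severe=0.29, low=0.61, far=0.68; AND[min(a, b)] → w = 0.29
R4 (z=20.0): sharp=0.62 → w = 0.62
Weighted average = (0.33·21.0 + 0.29·53.0 + 0.29·36.0 + 0.62·20.0) / (0.33 + 0.29 + 0.29 + 0.62)
  = 45.1400 / 1.5300 = 29.503

29.503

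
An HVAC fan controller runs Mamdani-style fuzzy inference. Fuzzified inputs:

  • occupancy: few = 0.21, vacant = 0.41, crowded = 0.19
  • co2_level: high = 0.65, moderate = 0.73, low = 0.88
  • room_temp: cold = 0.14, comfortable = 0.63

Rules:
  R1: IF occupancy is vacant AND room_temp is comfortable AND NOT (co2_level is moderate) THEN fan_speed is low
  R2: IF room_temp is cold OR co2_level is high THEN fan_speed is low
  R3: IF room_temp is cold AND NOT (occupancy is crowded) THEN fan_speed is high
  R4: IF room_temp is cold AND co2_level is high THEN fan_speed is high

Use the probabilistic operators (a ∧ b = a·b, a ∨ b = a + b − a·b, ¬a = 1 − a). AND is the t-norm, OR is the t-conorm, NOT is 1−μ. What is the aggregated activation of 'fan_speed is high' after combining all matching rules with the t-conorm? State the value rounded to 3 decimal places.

0.194

R1: vacant=0.41, comfortable=0.63, ¬moderate=1−0.73=0.27; AND[a·b] → w = 0.0697
R2: cold=0.14, high=0.65; OR[a + b − a·b] → w = 0.6990
R3: cold=0.14, ¬crowded=1−0.19=0.81; AND[a·b] → w = 0.1134
R4: cold=0.14, high=0.65; AND[a·b] → w = 0.0910
Rules with consequent 'high': {R3, R4} → strengths 0.1134, 0.0910
Aggregate via t-conorm [a + b − a·b]: 0.1941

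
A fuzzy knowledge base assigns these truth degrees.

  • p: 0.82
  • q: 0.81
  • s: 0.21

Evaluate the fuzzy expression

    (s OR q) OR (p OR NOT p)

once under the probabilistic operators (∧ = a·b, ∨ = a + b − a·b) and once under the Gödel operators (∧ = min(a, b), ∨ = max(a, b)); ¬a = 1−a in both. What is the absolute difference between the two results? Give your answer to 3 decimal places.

0.158

Under probabilistic:
  s OR q = a + b − a·b on (0.2100, 0.8100) = 0.8499
  NOT p = 1 − 0.8200 = 0.1800
  p OR NOT p = a + b − a·b on (0.8200, 0.1800) = 0.8524
  (s OR q) OR (p OR NOT p) = a + b − a·b on (0.8499, 0.8524) = 0.9778
  → value = 0.9778
Under Gödel:
  s OR q = max(a, b) on (0.21, 0.81) = 0.81
  NOT p = 1 − 0.82 = 0.18
  p OR NOT p = max(a, b) on (0.82, 0.18) = 0.82
  (s OR q) OR (p OR NOT p) = max(a, b) on (0.81, 0.82) = 0.82
  → value = 0.8200
|0.9778 − 0.8200| = 0.158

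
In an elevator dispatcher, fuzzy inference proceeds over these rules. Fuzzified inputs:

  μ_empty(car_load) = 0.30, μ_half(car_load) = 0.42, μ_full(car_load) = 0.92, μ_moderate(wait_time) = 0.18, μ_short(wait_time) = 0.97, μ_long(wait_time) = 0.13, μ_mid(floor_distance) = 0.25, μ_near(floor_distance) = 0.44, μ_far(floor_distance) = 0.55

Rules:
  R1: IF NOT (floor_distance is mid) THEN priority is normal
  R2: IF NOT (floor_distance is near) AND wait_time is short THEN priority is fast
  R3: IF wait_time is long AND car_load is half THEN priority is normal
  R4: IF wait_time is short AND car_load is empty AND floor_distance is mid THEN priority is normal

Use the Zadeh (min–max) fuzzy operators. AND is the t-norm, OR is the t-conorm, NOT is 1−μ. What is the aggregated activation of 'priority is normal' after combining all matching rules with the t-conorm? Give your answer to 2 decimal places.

R1: ¬mid=1−0.25=0.75 → w = 0.75
R2: ¬near=1−0.44=0.56, short=0.97; AND[min(a, b)] → w = 0.56
R3: long=0.13, half=0.42; AND[min(a, b)] → w = 0.13
R4: short=0.97, empty=0.30, mid=0.25; AND[min(a, b)] → w = 0.25
Rules with consequent 'normal': {R1, R3, R4} → strengths 0.75, 0.13, 0.25
Aggregate via t-conorm [max(a, b)]: 0.75

0.75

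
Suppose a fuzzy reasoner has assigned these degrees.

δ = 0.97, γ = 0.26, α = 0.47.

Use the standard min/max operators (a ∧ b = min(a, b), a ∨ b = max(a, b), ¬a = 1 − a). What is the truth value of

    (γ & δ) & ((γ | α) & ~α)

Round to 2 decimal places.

γ & δ = min(a, b) on (0.26, 0.97) = 0.26
γ | α = max(a, b) on (0.26, 0.47) = 0.47
~α = 1 − 0.47 = 0.53
(γ | α) & ~α = min(a, b) on (0.47, 0.53) = 0.47
(γ & δ) & ((γ | α) & ~α) = min(a, b) on (0.26, 0.47) = 0.26

0.26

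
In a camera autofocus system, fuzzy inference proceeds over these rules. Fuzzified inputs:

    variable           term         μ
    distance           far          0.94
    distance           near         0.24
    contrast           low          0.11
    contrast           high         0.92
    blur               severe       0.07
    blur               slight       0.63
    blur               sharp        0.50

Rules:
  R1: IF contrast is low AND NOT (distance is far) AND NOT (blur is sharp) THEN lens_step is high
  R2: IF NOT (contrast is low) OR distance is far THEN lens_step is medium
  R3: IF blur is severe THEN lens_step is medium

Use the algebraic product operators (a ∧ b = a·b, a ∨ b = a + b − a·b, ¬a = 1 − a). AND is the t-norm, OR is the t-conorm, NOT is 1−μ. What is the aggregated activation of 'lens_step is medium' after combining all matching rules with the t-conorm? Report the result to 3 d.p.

0.994

R1: low=0.11, ¬far=1−0.94=0.06, ¬sharp=1−0.50=0.50; AND[a·b] → w = 0.0033
R2: ¬low=1−0.11=0.89, far=0.94; OR[a + b − a·b] → w = 0.9934
R3: severe=0.07 → w = 0.0700
Rules with consequent 'medium': {R2, R3} → strengths 0.9934, 0.0700
Aggregate via t-conorm [a + b − a·b]: 0.9939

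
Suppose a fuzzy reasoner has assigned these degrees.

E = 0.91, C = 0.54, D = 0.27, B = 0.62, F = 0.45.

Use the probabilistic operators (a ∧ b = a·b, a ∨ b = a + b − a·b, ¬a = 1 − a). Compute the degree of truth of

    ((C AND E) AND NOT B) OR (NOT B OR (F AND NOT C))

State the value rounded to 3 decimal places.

C AND E = a·b on (0.5400, 0.9100) = 0.4914
NOT B = 1 − 0.6200 = 0.3800
(C AND E) AND NOT B = a·b on (0.4914, 0.3800) = 0.1867
NOT B = 1 − 0.6200 = 0.3800
NOT C = 1 − 0.5400 = 0.4600
F AND NOT C = a·b on (0.4500, 0.4600) = 0.2070
NOT B OR (F AND NOT C) = a + b − a·b on (0.3800, 0.2070) = 0.5083
((C AND E) AND NOT B) OR (NOT B OR (F AND NOT C)) = a + b − a·b on (0.1867, 0.5083) = 0.6001

0.600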